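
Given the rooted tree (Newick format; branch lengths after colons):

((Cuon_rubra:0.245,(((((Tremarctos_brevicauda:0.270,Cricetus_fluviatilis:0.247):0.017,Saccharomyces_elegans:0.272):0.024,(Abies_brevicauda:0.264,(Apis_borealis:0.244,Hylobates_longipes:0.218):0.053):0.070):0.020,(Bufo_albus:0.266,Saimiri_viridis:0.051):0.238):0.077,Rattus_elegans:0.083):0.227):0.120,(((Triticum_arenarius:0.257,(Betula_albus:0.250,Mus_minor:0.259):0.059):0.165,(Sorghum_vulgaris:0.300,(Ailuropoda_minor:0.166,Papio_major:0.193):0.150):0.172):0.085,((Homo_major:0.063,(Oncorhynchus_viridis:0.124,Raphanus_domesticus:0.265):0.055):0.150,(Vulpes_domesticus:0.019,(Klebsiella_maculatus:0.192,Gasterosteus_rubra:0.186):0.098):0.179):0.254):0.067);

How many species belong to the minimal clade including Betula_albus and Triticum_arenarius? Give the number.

3

The MRCA of Betula_albus and Triticum_arenarius is the node subtending (Triticum_arenarius,(Betula_albus,Mus_minor)).
That clade contains 3 terminal taxa: Betula_albus, Mus_minor, Triticum_arenarius.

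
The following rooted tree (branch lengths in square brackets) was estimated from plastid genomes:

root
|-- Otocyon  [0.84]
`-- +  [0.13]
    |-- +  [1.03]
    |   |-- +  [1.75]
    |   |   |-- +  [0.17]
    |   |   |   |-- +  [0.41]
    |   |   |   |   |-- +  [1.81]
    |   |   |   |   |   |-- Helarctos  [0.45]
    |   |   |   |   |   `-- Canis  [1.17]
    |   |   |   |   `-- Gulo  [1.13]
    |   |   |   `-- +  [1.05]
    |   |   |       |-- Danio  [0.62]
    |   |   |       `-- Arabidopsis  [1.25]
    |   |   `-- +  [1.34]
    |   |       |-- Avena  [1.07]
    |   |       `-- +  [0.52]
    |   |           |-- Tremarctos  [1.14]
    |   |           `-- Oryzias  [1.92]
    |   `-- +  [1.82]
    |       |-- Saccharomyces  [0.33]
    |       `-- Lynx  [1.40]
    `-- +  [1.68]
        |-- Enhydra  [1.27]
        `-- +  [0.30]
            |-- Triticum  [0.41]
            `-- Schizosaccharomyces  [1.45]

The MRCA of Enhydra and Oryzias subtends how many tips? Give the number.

13

The MRCA of Enhydra and Oryzias is the node subtending ((((((Helarctos,Canis),Gulo),(Danio,Arabidopsis)),(Avena,(Tremarctos,Oryzias))),(Saccharomyces,Lynx)),(Enhydra,(Triticum,Schizosaccharomyces))).
That clade contains 13 terminal taxa: Arabidopsis, Avena, Canis, Danio, Enhydra, Gulo, Helarctos, Lynx, Oryzias, Saccharomyces, Schizosaccharomyces, Tremarctos, Triticum.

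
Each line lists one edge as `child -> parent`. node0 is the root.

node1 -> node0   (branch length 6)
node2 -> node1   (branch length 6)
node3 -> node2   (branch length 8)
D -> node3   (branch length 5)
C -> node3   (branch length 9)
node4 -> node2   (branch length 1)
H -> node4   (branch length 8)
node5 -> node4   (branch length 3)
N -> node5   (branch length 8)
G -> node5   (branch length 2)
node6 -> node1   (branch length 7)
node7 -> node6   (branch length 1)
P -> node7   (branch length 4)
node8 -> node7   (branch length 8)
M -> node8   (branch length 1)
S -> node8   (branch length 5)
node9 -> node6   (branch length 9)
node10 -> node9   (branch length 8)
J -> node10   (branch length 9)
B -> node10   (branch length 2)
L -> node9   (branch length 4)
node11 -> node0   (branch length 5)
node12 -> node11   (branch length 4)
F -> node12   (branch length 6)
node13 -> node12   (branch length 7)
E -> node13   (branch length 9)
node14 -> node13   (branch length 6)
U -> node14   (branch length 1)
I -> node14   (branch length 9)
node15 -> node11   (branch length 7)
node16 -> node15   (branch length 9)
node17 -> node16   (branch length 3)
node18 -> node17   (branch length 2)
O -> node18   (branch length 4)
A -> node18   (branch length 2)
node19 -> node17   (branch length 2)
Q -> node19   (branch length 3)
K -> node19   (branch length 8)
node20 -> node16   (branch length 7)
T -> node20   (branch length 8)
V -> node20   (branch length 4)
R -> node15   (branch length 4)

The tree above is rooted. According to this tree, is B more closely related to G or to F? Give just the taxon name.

G

The MRCA of B and G subtends (((D,C),(H,(N,G))),((P,(M,S)),((J,B),L))) (11 taxa).
The MRCA of B and F is the root, subtending the entire tree (22 taxa).
The first is nested inside the second, so B shares a more recent common ancestor with G.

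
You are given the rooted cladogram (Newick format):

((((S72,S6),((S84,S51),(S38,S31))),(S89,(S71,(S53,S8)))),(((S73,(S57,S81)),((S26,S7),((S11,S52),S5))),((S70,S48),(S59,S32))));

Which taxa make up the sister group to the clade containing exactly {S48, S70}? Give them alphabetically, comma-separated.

The clade containing exactly {S48, S70} attaches to the tree at the node subtending ((S70,S48),(S59,S32)).
The other lineage descending from that same node — the sister group — is (S59,S32); its 2 tips in alphabetical order are the answer.

S32, S59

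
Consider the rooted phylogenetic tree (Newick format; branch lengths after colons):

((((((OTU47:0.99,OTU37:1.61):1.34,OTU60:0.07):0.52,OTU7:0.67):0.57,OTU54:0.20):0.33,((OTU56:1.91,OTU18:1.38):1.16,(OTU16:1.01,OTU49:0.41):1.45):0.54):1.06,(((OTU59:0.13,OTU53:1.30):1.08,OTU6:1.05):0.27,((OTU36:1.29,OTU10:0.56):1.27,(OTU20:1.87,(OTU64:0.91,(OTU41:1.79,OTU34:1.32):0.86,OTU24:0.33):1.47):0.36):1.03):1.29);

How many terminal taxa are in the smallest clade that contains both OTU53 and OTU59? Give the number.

The MRCA of OTU53 and OTU59 is the node subtending (OTU59,OTU53).
That clade contains 2 terminal taxa: OTU53, OTU59.

2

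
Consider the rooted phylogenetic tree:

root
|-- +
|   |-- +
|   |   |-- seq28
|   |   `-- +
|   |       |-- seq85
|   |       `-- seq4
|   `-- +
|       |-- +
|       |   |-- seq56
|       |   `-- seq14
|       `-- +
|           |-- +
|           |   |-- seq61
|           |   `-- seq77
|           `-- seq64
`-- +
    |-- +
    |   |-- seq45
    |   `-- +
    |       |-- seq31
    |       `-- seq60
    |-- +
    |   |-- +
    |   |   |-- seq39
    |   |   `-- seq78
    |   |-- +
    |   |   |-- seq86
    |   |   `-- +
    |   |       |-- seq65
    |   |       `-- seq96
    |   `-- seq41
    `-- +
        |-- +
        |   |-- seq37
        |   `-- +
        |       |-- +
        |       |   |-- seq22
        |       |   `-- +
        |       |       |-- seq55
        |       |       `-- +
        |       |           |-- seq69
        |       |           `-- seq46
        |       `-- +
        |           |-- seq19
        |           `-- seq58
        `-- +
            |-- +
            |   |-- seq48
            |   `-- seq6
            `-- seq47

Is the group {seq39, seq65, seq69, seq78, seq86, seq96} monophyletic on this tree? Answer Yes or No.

The MRCA of the listed taxa subtends ((seq45,(seq31,seq60)),((seq39,seq78),(seq86,(seq65,seq96)),seq41),((seq37,((seq22,(seq55,(seq69,seq46))),(seq19,seq58))),((seq48,seq6),seq47))).
That clade also contains seq19, seq22, seq31, seq37, seq41, seq45, seq46, seq47, seq48, seq55, seq58, seq6, seq60, which are not in the proposed group, so the group is not monophyletic.

No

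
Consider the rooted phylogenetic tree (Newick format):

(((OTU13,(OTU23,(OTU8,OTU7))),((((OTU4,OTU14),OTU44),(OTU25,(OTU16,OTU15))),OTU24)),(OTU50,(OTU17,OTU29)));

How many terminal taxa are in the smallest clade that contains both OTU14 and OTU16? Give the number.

6

The MRCA of OTU14 and OTU16 is the node subtending (((OTU4,OTU14),OTU44),(OTU25,(OTU16,OTU15))).
That clade contains 6 terminal taxa: OTU14, OTU15, OTU16, OTU25, OTU4, OTU44.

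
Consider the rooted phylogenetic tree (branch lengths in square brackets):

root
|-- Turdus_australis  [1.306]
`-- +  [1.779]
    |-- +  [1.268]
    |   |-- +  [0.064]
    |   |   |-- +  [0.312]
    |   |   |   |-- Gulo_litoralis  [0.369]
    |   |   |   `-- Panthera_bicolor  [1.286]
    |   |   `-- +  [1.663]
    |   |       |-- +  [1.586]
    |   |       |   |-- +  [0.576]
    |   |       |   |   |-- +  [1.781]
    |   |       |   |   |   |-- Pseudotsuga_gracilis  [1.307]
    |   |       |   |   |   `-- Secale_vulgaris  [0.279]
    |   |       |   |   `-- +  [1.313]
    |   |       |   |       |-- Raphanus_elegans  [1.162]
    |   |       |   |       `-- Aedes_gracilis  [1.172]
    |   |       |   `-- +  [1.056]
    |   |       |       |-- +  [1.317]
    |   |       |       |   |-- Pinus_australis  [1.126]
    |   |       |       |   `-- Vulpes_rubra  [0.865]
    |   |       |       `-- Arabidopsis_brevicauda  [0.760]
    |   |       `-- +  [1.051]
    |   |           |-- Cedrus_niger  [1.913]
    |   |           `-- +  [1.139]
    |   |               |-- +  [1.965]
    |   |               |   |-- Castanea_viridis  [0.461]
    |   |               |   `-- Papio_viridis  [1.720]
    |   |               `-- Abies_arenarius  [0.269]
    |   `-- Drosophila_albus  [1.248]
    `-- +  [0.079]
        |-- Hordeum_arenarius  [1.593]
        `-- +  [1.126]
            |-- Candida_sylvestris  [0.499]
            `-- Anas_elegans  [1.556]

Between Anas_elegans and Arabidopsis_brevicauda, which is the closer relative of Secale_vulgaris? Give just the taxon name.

Arabidopsis_brevicauda

The MRCA of Secale_vulgaris and Arabidopsis_brevicauda subtends (((Pseudotsuga_gracilis,Secale_vulgaris),(Raphanus_elegans,Aedes_gracilis)),((Pinus_australis,Vulpes_rubra),Arabidopsis_brevicauda)) (7 taxa).
The MRCA of Secale_vulgaris and Anas_elegans subtends ((((Gulo_litoralis,Panthera_bicolor),((((Pseudotsuga_gracilis,Secale_vulgaris),(Raphanus_elegans,Aedes_gracilis)),((Pinus_australis,Vulpes_rubra),Arabidopsis_brevicauda)),(Cedrus_niger,((Castanea_viridis,Papio_viridis),Abies_arenarius)))),Drosophila_albus),(Hordeum_arenarius,(Candida_sylvestris,Anas_elegans))) (17 taxa).
The first is nested inside the second, so Secale_vulgaris shares a more recent common ancestor with Arabidopsis_brevicauda.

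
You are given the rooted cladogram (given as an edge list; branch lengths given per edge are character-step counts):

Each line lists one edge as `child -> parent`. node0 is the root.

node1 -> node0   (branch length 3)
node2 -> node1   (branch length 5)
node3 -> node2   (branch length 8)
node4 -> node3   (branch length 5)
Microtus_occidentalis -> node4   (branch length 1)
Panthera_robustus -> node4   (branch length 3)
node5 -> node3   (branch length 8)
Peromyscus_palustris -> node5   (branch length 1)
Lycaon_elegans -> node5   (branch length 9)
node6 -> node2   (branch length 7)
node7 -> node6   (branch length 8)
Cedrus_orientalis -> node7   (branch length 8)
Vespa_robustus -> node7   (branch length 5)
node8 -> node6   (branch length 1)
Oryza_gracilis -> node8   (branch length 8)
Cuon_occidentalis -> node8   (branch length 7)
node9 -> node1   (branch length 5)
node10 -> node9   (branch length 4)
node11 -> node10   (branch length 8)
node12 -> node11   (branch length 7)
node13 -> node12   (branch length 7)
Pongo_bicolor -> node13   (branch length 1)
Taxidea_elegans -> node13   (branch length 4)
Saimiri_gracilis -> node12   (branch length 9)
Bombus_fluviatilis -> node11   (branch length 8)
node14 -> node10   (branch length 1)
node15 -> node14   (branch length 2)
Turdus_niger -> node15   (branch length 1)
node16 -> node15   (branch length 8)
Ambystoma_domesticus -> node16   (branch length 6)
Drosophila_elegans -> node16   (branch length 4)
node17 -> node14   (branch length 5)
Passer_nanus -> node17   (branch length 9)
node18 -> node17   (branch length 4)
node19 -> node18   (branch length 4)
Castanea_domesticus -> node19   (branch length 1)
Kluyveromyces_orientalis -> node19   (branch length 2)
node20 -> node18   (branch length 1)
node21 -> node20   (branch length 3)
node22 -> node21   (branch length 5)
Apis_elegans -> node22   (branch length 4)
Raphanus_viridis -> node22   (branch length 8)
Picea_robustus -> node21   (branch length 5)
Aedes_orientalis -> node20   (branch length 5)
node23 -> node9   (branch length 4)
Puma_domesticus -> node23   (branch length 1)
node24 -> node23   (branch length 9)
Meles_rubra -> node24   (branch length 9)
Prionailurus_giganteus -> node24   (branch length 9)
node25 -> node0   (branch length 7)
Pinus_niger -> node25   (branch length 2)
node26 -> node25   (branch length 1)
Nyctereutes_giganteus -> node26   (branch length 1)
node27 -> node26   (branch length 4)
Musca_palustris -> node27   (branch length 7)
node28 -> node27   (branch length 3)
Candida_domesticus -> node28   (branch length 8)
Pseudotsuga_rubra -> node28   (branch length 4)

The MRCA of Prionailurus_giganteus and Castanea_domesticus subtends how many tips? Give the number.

17

The MRCA of Prionailurus_giganteus and Castanea_domesticus is the node subtending (((((Pongo_bicolor,Taxidea_elegans),Saimiri_gracilis),Bombus_fluviatilis),((Turdus_niger,(Ambystoma_domesticus,Drosophila_elegans)),(Passer_nanus,((Castanea_domesticus,Kluyveromyces_orientalis),(((Apis_elegans,Raphanus_viridis),Picea_robustus),Aedes_orientalis))))),(Puma_domesticus,(Meles_rubra,Prionailurus_giganteus))).
That clade contains 17 terminal taxa: Aedes_orientalis, Ambystoma_domesticus, Apis_elegans, Bombus_fluviatilis, Castanea_domesticus, Drosophila_elegans, Kluyveromyces_orientalis, Meles_rubra, Passer_nanus, Picea_robustus, Pongo_bicolor, Prionailurus_giganteus, Puma_domesticus, Raphanus_viridis, Saimiri_gracilis, Taxidea_elegans, Turdus_niger.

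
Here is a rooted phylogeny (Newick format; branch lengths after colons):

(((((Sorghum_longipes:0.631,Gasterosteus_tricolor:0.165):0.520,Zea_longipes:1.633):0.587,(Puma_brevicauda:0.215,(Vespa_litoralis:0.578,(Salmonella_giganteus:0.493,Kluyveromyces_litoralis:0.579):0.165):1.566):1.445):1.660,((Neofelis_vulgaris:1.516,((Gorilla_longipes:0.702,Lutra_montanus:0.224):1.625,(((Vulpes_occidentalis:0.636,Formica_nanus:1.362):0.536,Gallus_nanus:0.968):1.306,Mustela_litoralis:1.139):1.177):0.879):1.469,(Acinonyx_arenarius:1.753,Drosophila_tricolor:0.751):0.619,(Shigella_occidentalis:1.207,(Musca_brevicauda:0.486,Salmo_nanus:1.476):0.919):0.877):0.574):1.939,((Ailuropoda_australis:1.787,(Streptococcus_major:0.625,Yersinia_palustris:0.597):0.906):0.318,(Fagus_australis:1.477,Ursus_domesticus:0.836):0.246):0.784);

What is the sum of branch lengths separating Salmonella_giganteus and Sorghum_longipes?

5.407

The path runs Salmonella_giganteus → … → MRCA → … → Sorghum_longipes; the MRCA is the node subtending (((Sorghum_longipes,Gasterosteus_tricolor),Zea_longipes),(Puma_brevicauda,(Vespa_litoralis,(Salmonella_giganteus,Kluyveromyces_litoralis)))).
Branch lengths along that path: 0.493 + 0.165 + 1.566 + 1.445 + 0.587 + 0.520 + 0.631 = 5.407.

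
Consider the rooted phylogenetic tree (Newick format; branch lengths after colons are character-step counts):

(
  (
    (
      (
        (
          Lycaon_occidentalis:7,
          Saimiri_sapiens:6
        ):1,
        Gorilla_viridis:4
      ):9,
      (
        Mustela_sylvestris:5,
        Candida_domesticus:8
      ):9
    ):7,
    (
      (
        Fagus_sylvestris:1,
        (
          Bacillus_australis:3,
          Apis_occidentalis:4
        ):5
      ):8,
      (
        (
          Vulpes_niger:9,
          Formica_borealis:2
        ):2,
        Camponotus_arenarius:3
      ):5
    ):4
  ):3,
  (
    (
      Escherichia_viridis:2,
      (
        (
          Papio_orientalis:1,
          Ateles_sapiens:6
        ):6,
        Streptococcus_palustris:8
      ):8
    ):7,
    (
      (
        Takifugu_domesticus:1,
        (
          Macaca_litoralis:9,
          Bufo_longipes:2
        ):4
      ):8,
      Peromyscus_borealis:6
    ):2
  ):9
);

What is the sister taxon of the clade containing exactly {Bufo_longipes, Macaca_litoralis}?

Takifugu_domesticus

The clade containing exactly {Bufo_longipes, Macaca_litoralis} attaches to the tree at the node subtending (Takifugu_domesticus,(Macaca_litoralis,Bufo_longipes)).
The other lineage descending from that same node — the sister group — is the single tip Takifugu_domesticus.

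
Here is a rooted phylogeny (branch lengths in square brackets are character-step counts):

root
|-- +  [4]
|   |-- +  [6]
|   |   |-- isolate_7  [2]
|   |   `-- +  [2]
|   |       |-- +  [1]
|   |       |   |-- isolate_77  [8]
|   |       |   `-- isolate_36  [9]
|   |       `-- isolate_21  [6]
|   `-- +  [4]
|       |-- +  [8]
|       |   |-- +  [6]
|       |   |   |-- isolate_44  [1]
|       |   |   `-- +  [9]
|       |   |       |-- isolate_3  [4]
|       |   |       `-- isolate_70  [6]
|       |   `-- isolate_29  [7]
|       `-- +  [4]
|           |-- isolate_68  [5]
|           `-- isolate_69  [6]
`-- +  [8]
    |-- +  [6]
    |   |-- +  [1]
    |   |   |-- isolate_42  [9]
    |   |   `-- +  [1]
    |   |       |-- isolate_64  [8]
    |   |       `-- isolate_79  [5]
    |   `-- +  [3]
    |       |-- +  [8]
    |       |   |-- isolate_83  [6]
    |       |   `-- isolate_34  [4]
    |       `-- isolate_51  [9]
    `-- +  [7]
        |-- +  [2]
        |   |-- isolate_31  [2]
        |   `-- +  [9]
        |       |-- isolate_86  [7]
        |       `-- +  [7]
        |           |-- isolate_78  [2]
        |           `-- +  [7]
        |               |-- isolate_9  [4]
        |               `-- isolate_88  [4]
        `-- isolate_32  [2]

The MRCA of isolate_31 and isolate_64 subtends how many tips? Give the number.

The MRCA of isolate_31 and isolate_64 is the node subtending (((isolate_42,(isolate_64,isolate_79)),((isolate_83,isolate_34),isolate_51)),((isolate_31,(isolate_86,(isolate_78,(isolate_9,isolate_88)))),isolate_32)).
That clade contains 12 terminal taxa: isolate_31, isolate_32, isolate_34, isolate_42, isolate_51, isolate_64, isolate_78, isolate_79, isolate_83, isolate_86, isolate_88, isolate_9.

12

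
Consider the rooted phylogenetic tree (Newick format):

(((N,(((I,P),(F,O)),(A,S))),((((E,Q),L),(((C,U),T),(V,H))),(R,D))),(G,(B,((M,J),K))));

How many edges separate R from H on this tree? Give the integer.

6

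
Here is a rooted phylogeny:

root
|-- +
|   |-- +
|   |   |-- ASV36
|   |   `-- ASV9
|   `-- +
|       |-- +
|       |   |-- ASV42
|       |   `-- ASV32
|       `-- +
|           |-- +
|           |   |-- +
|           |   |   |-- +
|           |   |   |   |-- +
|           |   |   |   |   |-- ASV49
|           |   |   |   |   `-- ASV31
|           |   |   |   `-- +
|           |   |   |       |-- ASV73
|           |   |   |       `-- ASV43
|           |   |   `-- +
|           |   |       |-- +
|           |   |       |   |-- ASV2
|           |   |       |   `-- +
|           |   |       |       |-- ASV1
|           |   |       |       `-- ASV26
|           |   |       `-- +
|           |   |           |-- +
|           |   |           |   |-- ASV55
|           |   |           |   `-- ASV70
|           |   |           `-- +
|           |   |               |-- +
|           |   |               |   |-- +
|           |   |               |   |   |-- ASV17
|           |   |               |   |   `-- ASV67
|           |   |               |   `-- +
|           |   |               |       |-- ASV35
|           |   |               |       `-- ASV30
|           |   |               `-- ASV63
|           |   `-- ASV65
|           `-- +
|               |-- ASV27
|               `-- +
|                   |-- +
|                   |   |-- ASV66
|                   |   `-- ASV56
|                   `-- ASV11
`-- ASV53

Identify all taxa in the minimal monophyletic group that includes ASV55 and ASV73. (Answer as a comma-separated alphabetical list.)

ASV1, ASV17, ASV2, ASV26, ASV30, ASV31, ASV35, ASV43, ASV49, ASV55, ASV63, ASV67, ASV70, ASV73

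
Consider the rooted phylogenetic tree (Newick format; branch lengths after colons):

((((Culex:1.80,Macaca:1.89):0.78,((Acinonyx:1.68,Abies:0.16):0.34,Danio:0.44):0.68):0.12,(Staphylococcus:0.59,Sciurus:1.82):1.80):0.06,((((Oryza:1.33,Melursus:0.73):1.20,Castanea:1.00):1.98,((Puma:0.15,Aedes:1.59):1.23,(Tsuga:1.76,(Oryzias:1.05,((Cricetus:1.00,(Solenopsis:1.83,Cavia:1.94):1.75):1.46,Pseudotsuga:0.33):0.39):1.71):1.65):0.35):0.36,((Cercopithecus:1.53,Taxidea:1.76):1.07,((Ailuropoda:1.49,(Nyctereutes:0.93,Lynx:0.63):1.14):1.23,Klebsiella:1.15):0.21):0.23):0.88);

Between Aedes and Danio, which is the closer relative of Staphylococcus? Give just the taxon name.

Danio

The MRCA of Staphylococcus and Danio subtends (((Culex,Macaca),((Acinonyx,Abies),Danio)),(Staphylococcus,Sciurus)) (7 taxa).
The MRCA of Staphylococcus and Aedes is the root, subtending the entire tree (24 taxa).
The first is nested inside the second, so Staphylococcus shares a more recent common ancestor with Danio.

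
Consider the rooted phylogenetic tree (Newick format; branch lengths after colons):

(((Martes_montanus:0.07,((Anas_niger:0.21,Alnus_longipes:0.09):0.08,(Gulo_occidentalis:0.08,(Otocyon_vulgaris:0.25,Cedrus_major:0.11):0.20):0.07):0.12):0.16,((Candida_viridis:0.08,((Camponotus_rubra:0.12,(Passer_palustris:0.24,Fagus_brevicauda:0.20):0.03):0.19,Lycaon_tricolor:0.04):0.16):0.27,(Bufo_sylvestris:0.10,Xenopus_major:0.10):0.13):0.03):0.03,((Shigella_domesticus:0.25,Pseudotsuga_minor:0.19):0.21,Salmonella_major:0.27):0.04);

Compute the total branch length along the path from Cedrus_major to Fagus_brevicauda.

1.54

The path runs Cedrus_major → … → MRCA → … → Fagus_brevicauda; the MRCA is the node subtending ((Martes_montanus,((Anas_niger,Alnus_longipes),(Gulo_occidentalis,(Otocyon_vulgaris,Cedrus_major)))),((Candida_viridis,((Camponotus_rubra,(Passer_palustris,Fagus_brevicauda)),Lycaon_tricolor)),(Bufo_sylvestris,Xenopus_major))).
Branch lengths along that path: 0.11 + 0.20 + 0.07 + 0.12 + 0.16 + 0.03 + 0.27 + 0.16 + 0.19 + 0.03 + 0.20 = 1.54.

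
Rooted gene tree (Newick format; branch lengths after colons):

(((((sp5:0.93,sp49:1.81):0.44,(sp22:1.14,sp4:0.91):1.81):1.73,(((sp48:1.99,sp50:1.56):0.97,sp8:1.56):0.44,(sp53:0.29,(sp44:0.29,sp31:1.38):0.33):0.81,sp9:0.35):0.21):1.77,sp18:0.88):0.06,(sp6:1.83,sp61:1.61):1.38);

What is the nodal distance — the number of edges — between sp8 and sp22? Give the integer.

6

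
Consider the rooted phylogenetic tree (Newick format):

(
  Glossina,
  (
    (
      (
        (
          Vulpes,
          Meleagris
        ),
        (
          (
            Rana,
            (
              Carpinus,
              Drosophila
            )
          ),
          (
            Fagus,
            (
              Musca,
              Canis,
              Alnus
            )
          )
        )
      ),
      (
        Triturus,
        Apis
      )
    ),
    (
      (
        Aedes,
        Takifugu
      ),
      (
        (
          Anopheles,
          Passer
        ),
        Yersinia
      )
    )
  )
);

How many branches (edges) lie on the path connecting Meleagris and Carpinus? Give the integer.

6

The MRCA of Meleagris and Carpinus is the node subtending ((Vulpes,Meleagris),((Rana,(Carpinus,Drosophila)),(Fagus,(Musca,Canis,Alnus)))).
From Meleagris up to that node: 2 branches. From Carpinus up to the same node: 4 branches. Total: 2 + 4 = 6.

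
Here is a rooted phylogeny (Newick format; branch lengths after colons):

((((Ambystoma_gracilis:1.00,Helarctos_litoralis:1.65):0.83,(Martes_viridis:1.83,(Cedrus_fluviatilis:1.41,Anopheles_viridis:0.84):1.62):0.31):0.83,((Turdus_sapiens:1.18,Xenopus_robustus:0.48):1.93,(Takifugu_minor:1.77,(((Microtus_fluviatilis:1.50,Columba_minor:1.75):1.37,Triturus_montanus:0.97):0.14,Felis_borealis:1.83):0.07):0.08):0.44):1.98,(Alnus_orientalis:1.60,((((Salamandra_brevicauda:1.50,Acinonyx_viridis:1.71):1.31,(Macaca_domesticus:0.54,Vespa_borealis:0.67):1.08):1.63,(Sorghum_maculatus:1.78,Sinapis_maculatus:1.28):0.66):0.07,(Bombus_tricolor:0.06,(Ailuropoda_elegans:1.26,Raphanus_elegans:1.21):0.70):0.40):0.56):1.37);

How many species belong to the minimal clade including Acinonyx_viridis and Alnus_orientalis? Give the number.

10

The MRCA of Acinonyx_viridis and Alnus_orientalis is the node subtending (Alnus_orientalis,((((Salamandra_brevicauda,Acinonyx_viridis),(Macaca_domesticus,Vespa_borealis)),(Sorghum_maculatus,Sinapis_maculatus)),(Bombus_tricolor,(Ailuropoda_elegans,Raphanus_elegans)))).
That clade contains 10 terminal taxa: Acinonyx_viridis, Ailuropoda_elegans, Alnus_orientalis, Bombus_tricolor, Macaca_domesticus, Raphanus_elegans, Salamandra_brevicauda, Sinapis_maculatus, Sorghum_maculatus, Vespa_borealis.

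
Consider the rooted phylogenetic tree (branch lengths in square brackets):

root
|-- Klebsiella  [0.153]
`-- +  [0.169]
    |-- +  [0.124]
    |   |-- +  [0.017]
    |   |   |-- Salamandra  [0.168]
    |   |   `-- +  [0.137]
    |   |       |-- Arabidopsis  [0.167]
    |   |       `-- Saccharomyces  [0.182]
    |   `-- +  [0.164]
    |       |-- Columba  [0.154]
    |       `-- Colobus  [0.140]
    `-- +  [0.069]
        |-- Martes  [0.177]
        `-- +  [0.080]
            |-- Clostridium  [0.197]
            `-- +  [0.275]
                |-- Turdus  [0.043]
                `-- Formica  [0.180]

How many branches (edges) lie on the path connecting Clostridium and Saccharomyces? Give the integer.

7

The MRCA of Clostridium and Saccharomyces is the node subtending (((Salamandra,(Arabidopsis,Saccharomyces)),(Columba,Colobus)),(Martes,(Clostridium,(Turdus,Formica)))).
From Clostridium up to that node: 3 branches. From Saccharomyces up to the same node: 4 branches. Total: 3 + 4 = 7.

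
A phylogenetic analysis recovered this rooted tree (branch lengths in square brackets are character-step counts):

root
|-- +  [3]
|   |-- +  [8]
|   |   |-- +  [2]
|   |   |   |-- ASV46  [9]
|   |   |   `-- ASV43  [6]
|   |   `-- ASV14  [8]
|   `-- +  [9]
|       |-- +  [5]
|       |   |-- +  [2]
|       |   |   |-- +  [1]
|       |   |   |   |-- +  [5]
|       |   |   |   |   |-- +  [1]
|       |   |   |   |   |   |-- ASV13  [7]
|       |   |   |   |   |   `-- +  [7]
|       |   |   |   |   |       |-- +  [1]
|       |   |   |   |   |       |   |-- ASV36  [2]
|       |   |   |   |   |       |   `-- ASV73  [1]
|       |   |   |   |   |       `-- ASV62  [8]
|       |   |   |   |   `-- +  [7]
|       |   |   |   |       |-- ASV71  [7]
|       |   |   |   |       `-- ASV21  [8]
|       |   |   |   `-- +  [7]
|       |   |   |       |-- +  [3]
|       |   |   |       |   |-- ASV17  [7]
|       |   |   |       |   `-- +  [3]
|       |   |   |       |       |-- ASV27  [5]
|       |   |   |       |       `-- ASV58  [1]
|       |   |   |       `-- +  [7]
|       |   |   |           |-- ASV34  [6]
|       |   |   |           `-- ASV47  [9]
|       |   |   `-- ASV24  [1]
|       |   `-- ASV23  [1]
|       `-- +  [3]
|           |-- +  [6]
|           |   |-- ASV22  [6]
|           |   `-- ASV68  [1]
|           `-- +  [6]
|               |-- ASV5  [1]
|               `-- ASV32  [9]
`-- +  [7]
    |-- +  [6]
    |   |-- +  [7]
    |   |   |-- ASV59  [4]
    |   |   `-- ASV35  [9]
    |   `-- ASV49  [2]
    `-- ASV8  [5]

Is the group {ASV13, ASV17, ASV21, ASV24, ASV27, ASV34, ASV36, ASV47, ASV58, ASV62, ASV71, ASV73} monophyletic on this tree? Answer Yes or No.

Yes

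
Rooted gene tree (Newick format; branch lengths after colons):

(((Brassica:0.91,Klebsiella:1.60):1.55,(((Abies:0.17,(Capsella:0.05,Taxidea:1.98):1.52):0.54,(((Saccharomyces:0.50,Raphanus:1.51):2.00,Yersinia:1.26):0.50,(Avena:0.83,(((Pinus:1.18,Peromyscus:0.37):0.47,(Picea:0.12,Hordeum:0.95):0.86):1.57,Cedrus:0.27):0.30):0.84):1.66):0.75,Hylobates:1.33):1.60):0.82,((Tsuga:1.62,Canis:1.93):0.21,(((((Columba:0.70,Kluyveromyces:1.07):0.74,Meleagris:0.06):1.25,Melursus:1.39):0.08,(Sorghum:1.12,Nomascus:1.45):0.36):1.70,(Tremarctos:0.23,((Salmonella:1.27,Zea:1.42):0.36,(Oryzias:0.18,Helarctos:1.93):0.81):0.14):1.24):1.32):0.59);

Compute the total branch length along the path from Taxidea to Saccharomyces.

8.70

The path runs Taxidea → … → MRCA → … → Saccharomyces; the MRCA is the node subtending ((Abies,(Capsella,Taxidea)),(((Saccharomyces,Raphanus),Yersinia),(Avena,(((Pinus,Peromyscus),(Picea,Hordeum)),Cedrus)))).
Branch lengths along that path: 1.98 + 1.52 + 0.54 + 1.66 + 0.50 + 2.00 + 0.50 = 8.70.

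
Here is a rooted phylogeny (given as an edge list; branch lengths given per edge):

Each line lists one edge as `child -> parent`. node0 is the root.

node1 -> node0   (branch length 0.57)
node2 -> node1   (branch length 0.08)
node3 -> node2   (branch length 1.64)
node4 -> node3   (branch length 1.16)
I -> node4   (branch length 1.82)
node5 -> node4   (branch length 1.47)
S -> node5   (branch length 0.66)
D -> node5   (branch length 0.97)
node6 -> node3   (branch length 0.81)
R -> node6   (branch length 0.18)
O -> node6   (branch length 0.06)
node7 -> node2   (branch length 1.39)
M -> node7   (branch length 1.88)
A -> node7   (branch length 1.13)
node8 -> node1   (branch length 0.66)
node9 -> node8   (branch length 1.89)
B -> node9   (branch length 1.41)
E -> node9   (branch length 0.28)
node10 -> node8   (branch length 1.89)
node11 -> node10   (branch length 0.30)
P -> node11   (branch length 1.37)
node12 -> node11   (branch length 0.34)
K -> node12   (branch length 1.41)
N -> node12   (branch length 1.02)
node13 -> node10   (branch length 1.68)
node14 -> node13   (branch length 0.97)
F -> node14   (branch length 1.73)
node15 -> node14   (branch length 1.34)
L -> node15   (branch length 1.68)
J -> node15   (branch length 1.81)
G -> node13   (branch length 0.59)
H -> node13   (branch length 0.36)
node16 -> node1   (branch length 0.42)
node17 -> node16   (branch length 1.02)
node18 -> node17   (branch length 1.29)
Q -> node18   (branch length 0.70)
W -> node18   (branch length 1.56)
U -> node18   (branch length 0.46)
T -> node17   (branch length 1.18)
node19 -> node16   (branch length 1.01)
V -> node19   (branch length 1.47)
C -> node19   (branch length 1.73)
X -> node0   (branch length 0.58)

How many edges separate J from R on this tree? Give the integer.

The MRCA of J and R is the node subtending ((((I,(S,D)),(R,O)),(M,A)),((B,E),((P,(K,N)),((F,(L,J)),G,H))),(((Q,W,U),T),(V,C))).
From J up to that node: 6 branches. From R up to the same node: 4 branches. Total: 6 + 4 = 10.

10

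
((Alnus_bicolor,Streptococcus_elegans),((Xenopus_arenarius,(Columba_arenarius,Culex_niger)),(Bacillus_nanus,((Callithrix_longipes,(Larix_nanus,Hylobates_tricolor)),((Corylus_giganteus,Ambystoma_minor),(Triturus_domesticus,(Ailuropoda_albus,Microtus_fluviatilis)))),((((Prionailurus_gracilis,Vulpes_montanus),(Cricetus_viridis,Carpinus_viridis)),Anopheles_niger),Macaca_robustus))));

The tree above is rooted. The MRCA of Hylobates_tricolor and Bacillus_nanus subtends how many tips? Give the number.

15

The MRCA of Hylobates_tricolor and Bacillus_nanus is the node subtending (Bacillus_nanus,((Callithrix_longipes,(Larix_nanus,Hylobates_tricolor)),((Corylus_giganteus,Ambystoma_minor),(Triturus_domesticus,(Ailuropoda_albus,Microtus_fluviatilis)))),((((Prionailurus_gracilis,Vulpes_montanus),(Cricetus_viridis,Carpinus_viridis)),Anopheles_niger),Macaca_robustus)).
That clade contains 15 terminal taxa: Ailuropoda_albus, Ambystoma_minor, Anopheles_niger, Bacillus_nanus, Callithrix_longipes, Carpinus_viridis, Corylus_giganteus, Cricetus_viridis, Hylobates_tricolor, Larix_nanus, Macaca_robustus, Microtus_fluviatilis, Prionailurus_gracilis, Triturus_domesticus, Vulpes_montanus.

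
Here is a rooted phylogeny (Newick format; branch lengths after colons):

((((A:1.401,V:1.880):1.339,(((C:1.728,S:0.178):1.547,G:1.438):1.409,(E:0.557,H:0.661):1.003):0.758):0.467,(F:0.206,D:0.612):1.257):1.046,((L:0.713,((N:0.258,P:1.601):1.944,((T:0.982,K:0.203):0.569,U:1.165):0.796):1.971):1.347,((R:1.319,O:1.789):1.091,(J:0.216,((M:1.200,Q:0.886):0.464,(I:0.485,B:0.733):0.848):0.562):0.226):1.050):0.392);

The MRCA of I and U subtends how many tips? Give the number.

The MRCA of I and U is the node subtending ((L,((N,P),((T,K),U))),((R,O),(J,((M,Q),(I,B))))).
That clade contains 13 terminal taxa: B, I, J, K, L, M, N, O, P, Q, R, T, U.

13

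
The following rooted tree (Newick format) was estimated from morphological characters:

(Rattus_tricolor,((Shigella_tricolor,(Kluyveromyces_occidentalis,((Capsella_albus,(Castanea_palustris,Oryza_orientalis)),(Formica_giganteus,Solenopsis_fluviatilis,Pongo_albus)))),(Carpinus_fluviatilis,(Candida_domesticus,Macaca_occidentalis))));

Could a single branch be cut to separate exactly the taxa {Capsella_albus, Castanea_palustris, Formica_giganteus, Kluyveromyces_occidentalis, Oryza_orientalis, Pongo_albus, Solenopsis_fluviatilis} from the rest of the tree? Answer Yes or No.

Yes

The most recent common ancestor of these taxa subtends (Kluyveromyces_occidentalis,((Capsella_albus,(Castanea_palustris,Oryza_orientalis)),(Formica_giganteus,Solenopsis_fluviatilis,Pongo_albus))).
That clade has exactly 7 tips — every listed taxon and nothing else — so the group is monophyletic.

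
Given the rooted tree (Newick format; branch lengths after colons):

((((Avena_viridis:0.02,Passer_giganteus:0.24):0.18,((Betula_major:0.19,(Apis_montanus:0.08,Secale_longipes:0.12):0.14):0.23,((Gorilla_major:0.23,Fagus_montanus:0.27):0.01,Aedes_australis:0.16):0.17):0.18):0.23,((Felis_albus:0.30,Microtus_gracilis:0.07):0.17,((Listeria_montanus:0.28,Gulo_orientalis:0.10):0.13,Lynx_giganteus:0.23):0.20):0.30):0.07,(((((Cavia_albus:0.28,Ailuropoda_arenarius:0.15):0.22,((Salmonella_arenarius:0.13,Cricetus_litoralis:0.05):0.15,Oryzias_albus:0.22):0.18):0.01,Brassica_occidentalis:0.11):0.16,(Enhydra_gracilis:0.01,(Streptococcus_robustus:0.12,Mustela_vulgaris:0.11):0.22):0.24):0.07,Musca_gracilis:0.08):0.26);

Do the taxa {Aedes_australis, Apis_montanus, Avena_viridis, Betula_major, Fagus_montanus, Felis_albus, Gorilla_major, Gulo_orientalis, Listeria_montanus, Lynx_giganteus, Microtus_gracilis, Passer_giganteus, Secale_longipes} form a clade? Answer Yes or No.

The most recent common ancestor of these taxa subtends (((Avena_viridis,Passer_giganteus),((Betula_major,(Apis_montanus,Secale_longipes)),((Gorilla_major,Fagus_montanus),Aedes_australis))),((Felis_albus,Microtus_gracilis),((Listeria_montanus,Gulo_orientalis),Lynx_giganteus))).
That clade has exactly 13 tips — every listed taxon and nothing else — so the group is monophyletic.

Yes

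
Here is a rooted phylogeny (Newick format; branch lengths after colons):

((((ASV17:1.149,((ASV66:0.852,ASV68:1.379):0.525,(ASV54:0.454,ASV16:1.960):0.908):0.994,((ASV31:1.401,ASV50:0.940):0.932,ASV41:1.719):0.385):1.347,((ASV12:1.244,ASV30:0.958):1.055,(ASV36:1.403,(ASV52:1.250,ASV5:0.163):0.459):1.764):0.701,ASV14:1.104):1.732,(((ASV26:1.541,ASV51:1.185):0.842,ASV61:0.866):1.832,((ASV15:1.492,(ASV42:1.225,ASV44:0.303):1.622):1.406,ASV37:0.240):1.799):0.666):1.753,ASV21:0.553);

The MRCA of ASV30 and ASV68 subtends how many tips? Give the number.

14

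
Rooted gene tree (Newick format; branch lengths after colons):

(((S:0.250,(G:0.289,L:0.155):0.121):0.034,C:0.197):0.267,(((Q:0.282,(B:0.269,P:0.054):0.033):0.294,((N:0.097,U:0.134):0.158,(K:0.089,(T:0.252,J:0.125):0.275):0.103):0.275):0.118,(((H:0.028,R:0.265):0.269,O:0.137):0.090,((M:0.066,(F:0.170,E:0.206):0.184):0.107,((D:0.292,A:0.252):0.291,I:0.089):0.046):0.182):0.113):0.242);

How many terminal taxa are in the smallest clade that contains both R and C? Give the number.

21

The MRCA of R and C is the root, so the clade is the entire tree.
That clade contains 21 terminal taxa: A, B, C, D, E, F, G, H, I, J, K, L, M, N, O, P, Q, R, S, T, U.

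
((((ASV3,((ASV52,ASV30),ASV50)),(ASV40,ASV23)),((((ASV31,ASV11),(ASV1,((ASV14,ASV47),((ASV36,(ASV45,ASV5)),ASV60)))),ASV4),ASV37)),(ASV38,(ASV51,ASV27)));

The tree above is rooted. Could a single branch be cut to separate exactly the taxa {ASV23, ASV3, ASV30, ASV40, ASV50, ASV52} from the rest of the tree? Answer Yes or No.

The most recent common ancestor of these taxa subtends ((ASV3,((ASV52,ASV30),ASV50)),(ASV40,ASV23)).
That clade has exactly 6 tips — every listed taxon and nothing else — so the group is monophyletic.

Yes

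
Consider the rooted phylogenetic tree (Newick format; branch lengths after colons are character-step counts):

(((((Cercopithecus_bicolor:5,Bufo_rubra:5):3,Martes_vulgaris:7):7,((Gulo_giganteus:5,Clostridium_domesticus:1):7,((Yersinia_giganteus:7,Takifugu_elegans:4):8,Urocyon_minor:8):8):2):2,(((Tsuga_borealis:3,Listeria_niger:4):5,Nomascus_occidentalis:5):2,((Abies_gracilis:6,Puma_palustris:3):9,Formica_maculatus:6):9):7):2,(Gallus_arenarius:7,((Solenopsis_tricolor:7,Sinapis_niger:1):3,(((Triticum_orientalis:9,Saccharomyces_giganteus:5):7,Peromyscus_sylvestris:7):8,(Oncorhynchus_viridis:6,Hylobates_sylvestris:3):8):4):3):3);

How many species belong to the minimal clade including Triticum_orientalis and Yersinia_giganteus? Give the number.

22

The MRCA of Triticum_orientalis and Yersinia_giganteus is the root, so the clade is the entire tree.
That clade contains 22 terminal taxa: Abies_gracilis, Bufo_rubra, Cercopithecus_bicolor, Clostridium_domesticus, Formica_maculatus, Gallus_arenarius, Gulo_giganteus, Hylobates_sylvestris, Listeria_niger, Martes_vulgaris, Nomascus_occidentalis, Oncorhynchus_viridis, Peromyscus_sylvestris, Puma_palustris, Saccharomyces_giganteus, Sinapis_niger, Solenopsis_tricolor, Takifugu_elegans, Triticum_orientalis, Tsuga_borealis, Urocyon_minor, Yersinia_giganteus.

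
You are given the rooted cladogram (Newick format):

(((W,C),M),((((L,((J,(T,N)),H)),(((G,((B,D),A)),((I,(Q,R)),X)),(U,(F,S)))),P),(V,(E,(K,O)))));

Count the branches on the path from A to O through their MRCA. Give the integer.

11

The MRCA of A and O is the node subtending ((((L,((J,(T,N)),H)),(((G,((B,D),A)),((I,(Q,R)),X)),(U,(F,S)))),P),(V,(E,(K,O)))).
From A up to that node: 7 branches. From O up to the same node: 4 branches. Total: 7 + 4 = 11.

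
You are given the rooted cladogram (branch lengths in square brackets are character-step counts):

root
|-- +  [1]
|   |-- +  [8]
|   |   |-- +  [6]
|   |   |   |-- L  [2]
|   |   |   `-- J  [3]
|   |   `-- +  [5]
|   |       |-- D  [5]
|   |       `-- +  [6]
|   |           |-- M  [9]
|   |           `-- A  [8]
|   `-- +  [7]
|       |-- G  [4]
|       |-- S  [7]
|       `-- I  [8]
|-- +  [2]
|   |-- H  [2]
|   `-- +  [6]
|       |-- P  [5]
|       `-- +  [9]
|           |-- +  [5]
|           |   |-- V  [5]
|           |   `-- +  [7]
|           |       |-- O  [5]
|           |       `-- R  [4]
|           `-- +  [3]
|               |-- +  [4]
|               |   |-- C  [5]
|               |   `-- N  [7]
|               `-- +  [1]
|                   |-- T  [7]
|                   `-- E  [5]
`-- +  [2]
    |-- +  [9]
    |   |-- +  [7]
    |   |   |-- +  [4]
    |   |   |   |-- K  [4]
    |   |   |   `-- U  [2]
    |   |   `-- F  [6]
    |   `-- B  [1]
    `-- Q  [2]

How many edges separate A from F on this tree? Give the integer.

9

The MRCA of A and F is the root of the tree.
From A up to that node: 5 branches. From F up to the same node: 4 branches. Total: 5 + 4 = 9.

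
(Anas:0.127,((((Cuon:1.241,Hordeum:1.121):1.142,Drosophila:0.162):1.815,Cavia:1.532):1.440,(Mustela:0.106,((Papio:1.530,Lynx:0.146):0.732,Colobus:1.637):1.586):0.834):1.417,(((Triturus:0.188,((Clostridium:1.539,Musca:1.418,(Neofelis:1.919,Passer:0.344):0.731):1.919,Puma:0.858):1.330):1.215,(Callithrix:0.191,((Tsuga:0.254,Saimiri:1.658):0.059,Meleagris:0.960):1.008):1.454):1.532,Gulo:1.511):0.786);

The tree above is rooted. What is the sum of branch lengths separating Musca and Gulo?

The path runs Musca → … → MRCA → … → Gulo; the MRCA is the node subtending (((Triturus,((Clostridium,Musca,(Neofelis,Passer)),Puma)),(Callithrix,((Tsuga,Saimiri),Meleagris))),Gulo).
Branch lengths along that path: 1.418 + 1.919 + 1.330 + 1.215 + 1.532 + 1.511 = 8.925.

8.925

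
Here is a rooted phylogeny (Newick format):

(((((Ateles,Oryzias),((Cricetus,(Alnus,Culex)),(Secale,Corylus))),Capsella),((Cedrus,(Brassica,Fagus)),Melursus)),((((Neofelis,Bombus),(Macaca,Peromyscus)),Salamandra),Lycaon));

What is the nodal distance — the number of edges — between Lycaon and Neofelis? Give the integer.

5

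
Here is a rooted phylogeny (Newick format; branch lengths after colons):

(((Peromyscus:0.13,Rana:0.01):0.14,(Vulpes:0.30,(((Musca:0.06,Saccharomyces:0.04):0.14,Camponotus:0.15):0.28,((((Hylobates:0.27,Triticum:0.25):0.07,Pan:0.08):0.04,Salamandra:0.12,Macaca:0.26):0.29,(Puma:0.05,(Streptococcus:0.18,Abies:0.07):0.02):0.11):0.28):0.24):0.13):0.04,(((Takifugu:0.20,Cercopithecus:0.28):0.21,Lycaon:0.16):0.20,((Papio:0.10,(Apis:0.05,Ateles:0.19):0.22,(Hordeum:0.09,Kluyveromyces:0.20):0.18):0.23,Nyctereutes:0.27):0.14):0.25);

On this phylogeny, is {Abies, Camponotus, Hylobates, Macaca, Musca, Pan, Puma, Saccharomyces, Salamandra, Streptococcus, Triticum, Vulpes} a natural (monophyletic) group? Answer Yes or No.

The most recent common ancestor of these taxa subtends (Vulpes,(((Musca,Saccharomyces),Camponotus),((((Hylobates,Triticum),Pan),Salamandra,Macaca),(Puma,(Streptococcus,Abies))))).
That clade has exactly 12 tips — every listed taxon and nothing else — so the group is monophyletic.

Yes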